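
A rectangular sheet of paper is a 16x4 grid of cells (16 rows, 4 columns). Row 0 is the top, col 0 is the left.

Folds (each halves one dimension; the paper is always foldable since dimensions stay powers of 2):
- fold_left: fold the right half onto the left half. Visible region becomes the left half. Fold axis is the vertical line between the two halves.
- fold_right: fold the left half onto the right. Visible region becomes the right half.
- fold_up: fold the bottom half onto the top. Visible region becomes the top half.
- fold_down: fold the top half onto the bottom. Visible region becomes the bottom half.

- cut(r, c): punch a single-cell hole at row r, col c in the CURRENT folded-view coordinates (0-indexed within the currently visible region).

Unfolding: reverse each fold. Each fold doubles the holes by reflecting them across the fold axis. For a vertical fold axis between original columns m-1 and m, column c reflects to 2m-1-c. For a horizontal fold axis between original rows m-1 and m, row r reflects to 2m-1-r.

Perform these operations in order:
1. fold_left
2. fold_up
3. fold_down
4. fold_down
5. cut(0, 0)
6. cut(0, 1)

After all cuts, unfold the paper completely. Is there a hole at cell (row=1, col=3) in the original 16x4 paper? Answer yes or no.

Answer: yes

Derivation:
Op 1 fold_left: fold axis v@2; visible region now rows[0,16) x cols[0,2) = 16x2
Op 2 fold_up: fold axis h@8; visible region now rows[0,8) x cols[0,2) = 8x2
Op 3 fold_down: fold axis h@4; visible region now rows[4,8) x cols[0,2) = 4x2
Op 4 fold_down: fold axis h@6; visible region now rows[6,8) x cols[0,2) = 2x2
Op 5 cut(0, 0): punch at orig (6,0); cuts so far [(6, 0)]; region rows[6,8) x cols[0,2) = 2x2
Op 6 cut(0, 1): punch at orig (6,1); cuts so far [(6, 0), (6, 1)]; region rows[6,8) x cols[0,2) = 2x2
Unfold 1 (reflect across h@6): 4 holes -> [(5, 0), (5, 1), (6, 0), (6, 1)]
Unfold 2 (reflect across h@4): 8 holes -> [(1, 0), (1, 1), (2, 0), (2, 1), (5, 0), (5, 1), (6, 0), (6, 1)]
Unfold 3 (reflect across h@8): 16 holes -> [(1, 0), (1, 1), (2, 0), (2, 1), (5, 0), (5, 1), (6, 0), (6, 1), (9, 0), (9, 1), (10, 0), (10, 1), (13, 0), (13, 1), (14, 0), (14, 1)]
Unfold 4 (reflect across v@2): 32 holes -> [(1, 0), (1, 1), (1, 2), (1, 3), (2, 0), (2, 1), (2, 2), (2, 3), (5, 0), (5, 1), (5, 2), (5, 3), (6, 0), (6, 1), (6, 2), (6, 3), (9, 0), (9, 1), (9, 2), (9, 3), (10, 0), (10, 1), (10, 2), (10, 3), (13, 0), (13, 1), (13, 2), (13, 3), (14, 0), (14, 1), (14, 2), (14, 3)]
Holes: [(1, 0), (1, 1), (1, 2), (1, 3), (2, 0), (2, 1), (2, 2), (2, 3), (5, 0), (5, 1), (5, 2), (5, 3), (6, 0), (6, 1), (6, 2), (6, 3), (9, 0), (9, 1), (9, 2), (9, 3), (10, 0), (10, 1), (10, 2), (10, 3), (13, 0), (13, 1), (13, 2), (13, 3), (14, 0), (14, 1), (14, 2), (14, 3)]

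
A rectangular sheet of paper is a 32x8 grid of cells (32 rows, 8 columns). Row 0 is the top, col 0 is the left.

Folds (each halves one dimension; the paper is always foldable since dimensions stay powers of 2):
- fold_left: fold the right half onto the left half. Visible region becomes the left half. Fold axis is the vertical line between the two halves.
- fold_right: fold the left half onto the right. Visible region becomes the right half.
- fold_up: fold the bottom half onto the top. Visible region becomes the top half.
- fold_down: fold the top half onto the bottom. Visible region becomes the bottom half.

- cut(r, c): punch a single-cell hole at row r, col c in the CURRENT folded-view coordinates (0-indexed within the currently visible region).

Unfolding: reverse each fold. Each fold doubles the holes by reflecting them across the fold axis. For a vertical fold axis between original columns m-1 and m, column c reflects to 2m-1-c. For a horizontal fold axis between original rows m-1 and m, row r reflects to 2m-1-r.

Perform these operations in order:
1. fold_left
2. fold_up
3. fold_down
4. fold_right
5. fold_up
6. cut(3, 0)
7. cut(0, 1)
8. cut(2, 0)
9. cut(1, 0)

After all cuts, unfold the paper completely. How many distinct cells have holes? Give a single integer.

Op 1 fold_left: fold axis v@4; visible region now rows[0,32) x cols[0,4) = 32x4
Op 2 fold_up: fold axis h@16; visible region now rows[0,16) x cols[0,4) = 16x4
Op 3 fold_down: fold axis h@8; visible region now rows[8,16) x cols[0,4) = 8x4
Op 4 fold_right: fold axis v@2; visible region now rows[8,16) x cols[2,4) = 8x2
Op 5 fold_up: fold axis h@12; visible region now rows[8,12) x cols[2,4) = 4x2
Op 6 cut(3, 0): punch at orig (11,2); cuts so far [(11, 2)]; region rows[8,12) x cols[2,4) = 4x2
Op 7 cut(0, 1): punch at orig (8,3); cuts so far [(8, 3), (11, 2)]; region rows[8,12) x cols[2,4) = 4x2
Op 8 cut(2, 0): punch at orig (10,2); cuts so far [(8, 3), (10, 2), (11, 2)]; region rows[8,12) x cols[2,4) = 4x2
Op 9 cut(1, 0): punch at orig (9,2); cuts so far [(8, 3), (9, 2), (10, 2), (11, 2)]; region rows[8,12) x cols[2,4) = 4x2
Unfold 1 (reflect across h@12): 8 holes -> [(8, 3), (9, 2), (10, 2), (11, 2), (12, 2), (13, 2), (14, 2), (15, 3)]
Unfold 2 (reflect across v@2): 16 holes -> [(8, 0), (8, 3), (9, 1), (9, 2), (10, 1), (10, 2), (11, 1), (11, 2), (12, 1), (12, 2), (13, 1), (13, 2), (14, 1), (14, 2), (15, 0), (15, 3)]
Unfold 3 (reflect across h@8): 32 holes -> [(0, 0), (0, 3), (1, 1), (1, 2), (2, 1), (2, 2), (3, 1), (3, 2), (4, 1), (4, 2), (5, 1), (5, 2), (6, 1), (6, 2), (7, 0), (7, 3), (8, 0), (8, 3), (9, 1), (9, 2), (10, 1), (10, 2), (11, 1), (11, 2), (12, 1), (12, 2), (13, 1), (13, 2), (14, 1), (14, 2), (15, 0), (15, 3)]
Unfold 4 (reflect across h@16): 64 holes -> [(0, 0), (0, 3), (1, 1), (1, 2), (2, 1), (2, 2), (3, 1), (3, 2), (4, 1), (4, 2), (5, 1), (5, 2), (6, 1), (6, 2), (7, 0), (7, 3), (8, 0), (8, 3), (9, 1), (9, 2), (10, 1), (10, 2), (11, 1), (11, 2), (12, 1), (12, 2), (13, 1), (13, 2), (14, 1), (14, 2), (15, 0), (15, 3), (16, 0), (16, 3), (17, 1), (17, 2), (18, 1), (18, 2), (19, 1), (19, 2), (20, 1), (20, 2), (21, 1), (21, 2), (22, 1), (22, 2), (23, 0), (23, 3), (24, 0), (24, 3), (25, 1), (25, 2), (26, 1), (26, 2), (27, 1), (27, 2), (28, 1), (28, 2), (29, 1), (29, 2), (30, 1), (30, 2), (31, 0), (31, 3)]
Unfold 5 (reflect across v@4): 128 holes -> [(0, 0), (0, 3), (0, 4), (0, 7), (1, 1), (1, 2), (1, 5), (1, 6), (2, 1), (2, 2), (2, 5), (2, 6), (3, 1), (3, 2), (3, 5), (3, 6), (4, 1), (4, 2), (4, 5), (4, 6), (5, 1), (5, 2), (5, 5), (5, 6), (6, 1), (6, 2), (6, 5), (6, 6), (7, 0), (7, 3), (7, 4), (7, 7), (8, 0), (8, 3), (8, 4), (8, 7), (9, 1), (9, 2), (9, 5), (9, 6), (10, 1), (10, 2), (10, 5), (10, 6), (11, 1), (11, 2), (11, 5), (11, 6), (12, 1), (12, 2), (12, 5), (12, 6), (13, 1), (13, 2), (13, 5), (13, 6), (14, 1), (14, 2), (14, 5), (14, 6), (15, 0), (15, 3), (15, 4), (15, 7), (16, 0), (16, 3), (16, 4), (16, 7), (17, 1), (17, 2), (17, 5), (17, 6), (18, 1), (18, 2), (18, 5), (18, 6), (19, 1), (19, 2), (19, 5), (19, 6), (20, 1), (20, 2), (20, 5), (20, 6), (21, 1), (21, 2), (21, 5), (21, 6), (22, 1), (22, 2), (22, 5), (22, 6), (23, 0), (23, 3), (23, 4), (23, 7), (24, 0), (24, 3), (24, 4), (24, 7), (25, 1), (25, 2), (25, 5), (25, 6), (26, 1), (26, 2), (26, 5), (26, 6), (27, 1), (27, 2), (27, 5), (27, 6), (28, 1), (28, 2), (28, 5), (28, 6), (29, 1), (29, 2), (29, 5), (29, 6), (30, 1), (30, 2), (30, 5), (30, 6), (31, 0), (31, 3), (31, 4), (31, 7)]

Answer: 128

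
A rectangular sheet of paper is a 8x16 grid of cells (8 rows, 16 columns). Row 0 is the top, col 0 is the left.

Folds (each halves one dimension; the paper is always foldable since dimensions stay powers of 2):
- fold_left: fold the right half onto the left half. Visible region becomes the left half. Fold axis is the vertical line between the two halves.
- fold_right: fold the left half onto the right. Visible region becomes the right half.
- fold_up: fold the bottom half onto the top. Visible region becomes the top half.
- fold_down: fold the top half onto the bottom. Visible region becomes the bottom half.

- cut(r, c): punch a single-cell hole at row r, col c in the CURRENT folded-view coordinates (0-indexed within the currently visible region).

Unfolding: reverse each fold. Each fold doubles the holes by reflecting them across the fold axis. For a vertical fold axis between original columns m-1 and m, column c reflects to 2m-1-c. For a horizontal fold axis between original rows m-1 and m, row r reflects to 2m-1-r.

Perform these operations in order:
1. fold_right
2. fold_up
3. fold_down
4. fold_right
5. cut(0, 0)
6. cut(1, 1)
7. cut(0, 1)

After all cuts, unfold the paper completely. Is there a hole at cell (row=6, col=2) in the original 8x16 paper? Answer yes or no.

Op 1 fold_right: fold axis v@8; visible region now rows[0,8) x cols[8,16) = 8x8
Op 2 fold_up: fold axis h@4; visible region now rows[0,4) x cols[8,16) = 4x8
Op 3 fold_down: fold axis h@2; visible region now rows[2,4) x cols[8,16) = 2x8
Op 4 fold_right: fold axis v@12; visible region now rows[2,4) x cols[12,16) = 2x4
Op 5 cut(0, 0): punch at orig (2,12); cuts so far [(2, 12)]; region rows[2,4) x cols[12,16) = 2x4
Op 6 cut(1, 1): punch at orig (3,13); cuts so far [(2, 12), (3, 13)]; region rows[2,4) x cols[12,16) = 2x4
Op 7 cut(0, 1): punch at orig (2,13); cuts so far [(2, 12), (2, 13), (3, 13)]; region rows[2,4) x cols[12,16) = 2x4
Unfold 1 (reflect across v@12): 6 holes -> [(2, 10), (2, 11), (2, 12), (2, 13), (3, 10), (3, 13)]
Unfold 2 (reflect across h@2): 12 holes -> [(0, 10), (0, 13), (1, 10), (1, 11), (1, 12), (1, 13), (2, 10), (2, 11), (2, 12), (2, 13), (3, 10), (3, 13)]
Unfold 3 (reflect across h@4): 24 holes -> [(0, 10), (0, 13), (1, 10), (1, 11), (1, 12), (1, 13), (2, 10), (2, 11), (2, 12), (2, 13), (3, 10), (3, 13), (4, 10), (4, 13), (5, 10), (5, 11), (5, 12), (5, 13), (6, 10), (6, 11), (6, 12), (6, 13), (7, 10), (7, 13)]
Unfold 4 (reflect across v@8): 48 holes -> [(0, 2), (0, 5), (0, 10), (0, 13), (1, 2), (1, 3), (1, 4), (1, 5), (1, 10), (1, 11), (1, 12), (1, 13), (2, 2), (2, 3), (2, 4), (2, 5), (2, 10), (2, 11), (2, 12), (2, 13), (3, 2), (3, 5), (3, 10), (3, 13), (4, 2), (4, 5), (4, 10), (4, 13), (5, 2), (5, 3), (5, 4), (5, 5), (5, 10), (5, 11), (5, 12), (5, 13), (6, 2), (6, 3), (6, 4), (6, 5), (6, 10), (6, 11), (6, 12), (6, 13), (7, 2), (7, 5), (7, 10), (7, 13)]
Holes: [(0, 2), (0, 5), (0, 10), (0, 13), (1, 2), (1, 3), (1, 4), (1, 5), (1, 10), (1, 11), (1, 12), (1, 13), (2, 2), (2, 3), (2, 4), (2, 5), (2, 10), (2, 11), (2, 12), (2, 13), (3, 2), (3, 5), (3, 10), (3, 13), (4, 2), (4, 5), (4, 10), (4, 13), (5, 2), (5, 3), (5, 4), (5, 5), (5, 10), (5, 11), (5, 12), (5, 13), (6, 2), (6, 3), (6, 4), (6, 5), (6, 10), (6, 11), (6, 12), (6, 13), (7, 2), (7, 5), (7, 10), (7, 13)]

Answer: yes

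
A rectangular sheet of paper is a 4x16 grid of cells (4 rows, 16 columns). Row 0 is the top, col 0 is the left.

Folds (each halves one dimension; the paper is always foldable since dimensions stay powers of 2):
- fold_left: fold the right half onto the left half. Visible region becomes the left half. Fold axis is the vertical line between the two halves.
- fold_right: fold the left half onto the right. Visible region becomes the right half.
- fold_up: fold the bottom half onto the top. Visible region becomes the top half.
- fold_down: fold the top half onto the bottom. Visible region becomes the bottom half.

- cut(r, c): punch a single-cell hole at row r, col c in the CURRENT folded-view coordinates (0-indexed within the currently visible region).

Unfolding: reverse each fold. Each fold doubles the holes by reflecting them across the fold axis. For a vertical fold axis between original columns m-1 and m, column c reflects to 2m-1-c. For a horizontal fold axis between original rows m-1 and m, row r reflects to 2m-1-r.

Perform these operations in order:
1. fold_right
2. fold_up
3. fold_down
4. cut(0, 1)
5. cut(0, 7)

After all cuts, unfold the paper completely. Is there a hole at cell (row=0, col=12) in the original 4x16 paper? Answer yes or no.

Op 1 fold_right: fold axis v@8; visible region now rows[0,4) x cols[8,16) = 4x8
Op 2 fold_up: fold axis h@2; visible region now rows[0,2) x cols[8,16) = 2x8
Op 3 fold_down: fold axis h@1; visible region now rows[1,2) x cols[8,16) = 1x8
Op 4 cut(0, 1): punch at orig (1,9); cuts so far [(1, 9)]; region rows[1,2) x cols[8,16) = 1x8
Op 5 cut(0, 7): punch at orig (1,15); cuts so far [(1, 9), (1, 15)]; region rows[1,2) x cols[8,16) = 1x8
Unfold 1 (reflect across h@1): 4 holes -> [(0, 9), (0, 15), (1, 9), (1, 15)]
Unfold 2 (reflect across h@2): 8 holes -> [(0, 9), (0, 15), (1, 9), (1, 15), (2, 9), (2, 15), (3, 9), (3, 15)]
Unfold 3 (reflect across v@8): 16 holes -> [(0, 0), (0, 6), (0, 9), (0, 15), (1, 0), (1, 6), (1, 9), (1, 15), (2, 0), (2, 6), (2, 9), (2, 15), (3, 0), (3, 6), (3, 9), (3, 15)]
Holes: [(0, 0), (0, 6), (0, 9), (0, 15), (1, 0), (1, 6), (1, 9), (1, 15), (2, 0), (2, 6), (2, 9), (2, 15), (3, 0), (3, 6), (3, 9), (3, 15)]

Answer: no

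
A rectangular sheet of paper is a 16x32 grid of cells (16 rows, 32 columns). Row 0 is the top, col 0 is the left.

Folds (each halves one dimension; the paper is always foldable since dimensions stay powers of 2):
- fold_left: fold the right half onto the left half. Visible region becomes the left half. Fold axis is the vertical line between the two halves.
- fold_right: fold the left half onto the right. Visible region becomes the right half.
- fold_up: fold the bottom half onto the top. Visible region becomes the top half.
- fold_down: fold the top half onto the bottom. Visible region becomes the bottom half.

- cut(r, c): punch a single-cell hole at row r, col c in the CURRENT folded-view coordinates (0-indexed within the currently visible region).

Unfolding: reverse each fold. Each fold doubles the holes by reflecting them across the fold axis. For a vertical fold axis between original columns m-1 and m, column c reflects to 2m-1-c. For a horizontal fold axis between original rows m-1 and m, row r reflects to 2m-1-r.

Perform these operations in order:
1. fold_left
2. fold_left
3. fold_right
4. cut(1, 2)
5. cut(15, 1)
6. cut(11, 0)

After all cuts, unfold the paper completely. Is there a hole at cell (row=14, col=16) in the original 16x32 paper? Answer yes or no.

Answer: no

Derivation:
Op 1 fold_left: fold axis v@16; visible region now rows[0,16) x cols[0,16) = 16x16
Op 2 fold_left: fold axis v@8; visible region now rows[0,16) x cols[0,8) = 16x8
Op 3 fold_right: fold axis v@4; visible region now rows[0,16) x cols[4,8) = 16x4
Op 4 cut(1, 2): punch at orig (1,6); cuts so far [(1, 6)]; region rows[0,16) x cols[4,8) = 16x4
Op 5 cut(15, 1): punch at orig (15,5); cuts so far [(1, 6), (15, 5)]; region rows[0,16) x cols[4,8) = 16x4
Op 6 cut(11, 0): punch at orig (11,4); cuts so far [(1, 6), (11, 4), (15, 5)]; region rows[0,16) x cols[4,8) = 16x4
Unfold 1 (reflect across v@4): 6 holes -> [(1, 1), (1, 6), (11, 3), (11, 4), (15, 2), (15, 5)]
Unfold 2 (reflect across v@8): 12 holes -> [(1, 1), (1, 6), (1, 9), (1, 14), (11, 3), (11, 4), (11, 11), (11, 12), (15, 2), (15, 5), (15, 10), (15, 13)]
Unfold 3 (reflect across v@16): 24 holes -> [(1, 1), (1, 6), (1, 9), (1, 14), (1, 17), (1, 22), (1, 25), (1, 30), (11, 3), (11, 4), (11, 11), (11, 12), (11, 19), (11, 20), (11, 27), (11, 28), (15, 2), (15, 5), (15, 10), (15, 13), (15, 18), (15, 21), (15, 26), (15, 29)]
Holes: [(1, 1), (1, 6), (1, 9), (1, 14), (1, 17), (1, 22), (1, 25), (1, 30), (11, 3), (11, 4), (11, 11), (11, 12), (11, 19), (11, 20), (11, 27), (11, 28), (15, 2), (15, 5), (15, 10), (15, 13), (15, 18), (15, 21), (15, 26), (15, 29)]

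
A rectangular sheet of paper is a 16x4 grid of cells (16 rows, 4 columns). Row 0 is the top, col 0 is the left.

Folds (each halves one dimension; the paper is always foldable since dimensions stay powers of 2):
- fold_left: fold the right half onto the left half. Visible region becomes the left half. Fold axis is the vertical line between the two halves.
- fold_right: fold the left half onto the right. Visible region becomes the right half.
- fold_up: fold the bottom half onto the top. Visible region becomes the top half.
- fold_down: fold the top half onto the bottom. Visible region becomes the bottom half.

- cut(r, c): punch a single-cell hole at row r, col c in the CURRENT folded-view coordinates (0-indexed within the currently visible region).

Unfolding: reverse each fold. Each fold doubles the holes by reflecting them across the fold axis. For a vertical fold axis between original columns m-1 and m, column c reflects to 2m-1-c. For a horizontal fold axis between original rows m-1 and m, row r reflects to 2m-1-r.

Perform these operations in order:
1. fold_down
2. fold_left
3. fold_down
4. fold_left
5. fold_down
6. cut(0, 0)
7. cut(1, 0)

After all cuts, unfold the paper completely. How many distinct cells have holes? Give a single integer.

Answer: 64

Derivation:
Op 1 fold_down: fold axis h@8; visible region now rows[8,16) x cols[0,4) = 8x4
Op 2 fold_left: fold axis v@2; visible region now rows[8,16) x cols[0,2) = 8x2
Op 3 fold_down: fold axis h@12; visible region now rows[12,16) x cols[0,2) = 4x2
Op 4 fold_left: fold axis v@1; visible region now rows[12,16) x cols[0,1) = 4x1
Op 5 fold_down: fold axis h@14; visible region now rows[14,16) x cols[0,1) = 2x1
Op 6 cut(0, 0): punch at orig (14,0); cuts so far [(14, 0)]; region rows[14,16) x cols[0,1) = 2x1
Op 7 cut(1, 0): punch at orig (15,0); cuts so far [(14, 0), (15, 0)]; region rows[14,16) x cols[0,1) = 2x1
Unfold 1 (reflect across h@14): 4 holes -> [(12, 0), (13, 0), (14, 0), (15, 0)]
Unfold 2 (reflect across v@1): 8 holes -> [(12, 0), (12, 1), (13, 0), (13, 1), (14, 0), (14, 1), (15, 0), (15, 1)]
Unfold 3 (reflect across h@12): 16 holes -> [(8, 0), (8, 1), (9, 0), (9, 1), (10, 0), (10, 1), (11, 0), (11, 1), (12, 0), (12, 1), (13, 0), (13, 1), (14, 0), (14, 1), (15, 0), (15, 1)]
Unfold 4 (reflect across v@2): 32 holes -> [(8, 0), (8, 1), (8, 2), (8, 3), (9, 0), (9, 1), (9, 2), (9, 3), (10, 0), (10, 1), (10, 2), (10, 3), (11, 0), (11, 1), (11, 2), (11, 3), (12, 0), (12, 1), (12, 2), (12, 3), (13, 0), (13, 1), (13, 2), (13, 3), (14, 0), (14, 1), (14, 2), (14, 3), (15, 0), (15, 1), (15, 2), (15, 3)]
Unfold 5 (reflect across h@8): 64 holes -> [(0, 0), (0, 1), (0, 2), (0, 3), (1, 0), (1, 1), (1, 2), (1, 3), (2, 0), (2, 1), (2, 2), (2, 3), (3, 0), (3, 1), (3, 2), (3, 3), (4, 0), (4, 1), (4, 2), (4, 3), (5, 0), (5, 1), (5, 2), (5, 3), (6, 0), (6, 1), (6, 2), (6, 3), (7, 0), (7, 1), (7, 2), (7, 3), (8, 0), (8, 1), (8, 2), (8, 3), (9, 0), (9, 1), (9, 2), (9, 3), (10, 0), (10, 1), (10, 2), (10, 3), (11, 0), (11, 1), (11, 2), (11, 3), (12, 0), (12, 1), (12, 2), (12, 3), (13, 0), (13, 1), (13, 2), (13, 3), (14, 0), (14, 1), (14, 2), (14, 3), (15, 0), (15, 1), (15, 2), (15, 3)]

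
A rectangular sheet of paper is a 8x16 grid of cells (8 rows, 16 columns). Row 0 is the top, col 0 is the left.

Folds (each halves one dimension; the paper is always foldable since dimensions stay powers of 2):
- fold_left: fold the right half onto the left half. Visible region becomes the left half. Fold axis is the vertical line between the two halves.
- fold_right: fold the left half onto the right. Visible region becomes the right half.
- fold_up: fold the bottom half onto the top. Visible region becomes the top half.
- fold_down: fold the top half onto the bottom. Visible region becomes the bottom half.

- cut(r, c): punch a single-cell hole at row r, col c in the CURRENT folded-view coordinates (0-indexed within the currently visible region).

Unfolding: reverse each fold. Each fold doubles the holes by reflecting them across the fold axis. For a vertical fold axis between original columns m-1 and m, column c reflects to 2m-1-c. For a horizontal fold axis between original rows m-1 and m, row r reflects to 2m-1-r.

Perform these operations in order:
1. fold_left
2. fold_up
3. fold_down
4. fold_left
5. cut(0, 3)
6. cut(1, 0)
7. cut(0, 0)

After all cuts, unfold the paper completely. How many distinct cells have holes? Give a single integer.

Op 1 fold_left: fold axis v@8; visible region now rows[0,8) x cols[0,8) = 8x8
Op 2 fold_up: fold axis h@4; visible region now rows[0,4) x cols[0,8) = 4x8
Op 3 fold_down: fold axis h@2; visible region now rows[2,4) x cols[0,8) = 2x8
Op 4 fold_left: fold axis v@4; visible region now rows[2,4) x cols[0,4) = 2x4
Op 5 cut(0, 3): punch at orig (2,3); cuts so far [(2, 3)]; region rows[2,4) x cols[0,4) = 2x4
Op 6 cut(1, 0): punch at orig (3,0); cuts so far [(2, 3), (3, 0)]; region rows[2,4) x cols[0,4) = 2x4
Op 7 cut(0, 0): punch at orig (2,0); cuts so far [(2, 0), (2, 3), (3, 0)]; region rows[2,4) x cols[0,4) = 2x4
Unfold 1 (reflect across v@4): 6 holes -> [(2, 0), (2, 3), (2, 4), (2, 7), (3, 0), (3, 7)]
Unfold 2 (reflect across h@2): 12 holes -> [(0, 0), (0, 7), (1, 0), (1, 3), (1, 4), (1, 7), (2, 0), (2, 3), (2, 4), (2, 7), (3, 0), (3, 7)]
Unfold 3 (reflect across h@4): 24 holes -> [(0, 0), (0, 7), (1, 0), (1, 3), (1, 4), (1, 7), (2, 0), (2, 3), (2, 4), (2, 7), (3, 0), (3, 7), (4, 0), (4, 7), (5, 0), (5, 3), (5, 4), (5, 7), (6, 0), (6, 3), (6, 4), (6, 7), (7, 0), (7, 7)]
Unfold 4 (reflect across v@8): 48 holes -> [(0, 0), (0, 7), (0, 8), (0, 15), (1, 0), (1, 3), (1, 4), (1, 7), (1, 8), (1, 11), (1, 12), (1, 15), (2, 0), (2, 3), (2, 4), (2, 7), (2, 8), (2, 11), (2, 12), (2, 15), (3, 0), (3, 7), (3, 8), (3, 15), (4, 0), (4, 7), (4, 8), (4, 15), (5, 0), (5, 3), (5, 4), (5, 7), (5, 8), (5, 11), (5, 12), (5, 15), (6, 0), (6, 3), (6, 4), (6, 7), (6, 8), (6, 11), (6, 12), (6, 15), (7, 0), (7, 7), (7, 8), (7, 15)]

Answer: 48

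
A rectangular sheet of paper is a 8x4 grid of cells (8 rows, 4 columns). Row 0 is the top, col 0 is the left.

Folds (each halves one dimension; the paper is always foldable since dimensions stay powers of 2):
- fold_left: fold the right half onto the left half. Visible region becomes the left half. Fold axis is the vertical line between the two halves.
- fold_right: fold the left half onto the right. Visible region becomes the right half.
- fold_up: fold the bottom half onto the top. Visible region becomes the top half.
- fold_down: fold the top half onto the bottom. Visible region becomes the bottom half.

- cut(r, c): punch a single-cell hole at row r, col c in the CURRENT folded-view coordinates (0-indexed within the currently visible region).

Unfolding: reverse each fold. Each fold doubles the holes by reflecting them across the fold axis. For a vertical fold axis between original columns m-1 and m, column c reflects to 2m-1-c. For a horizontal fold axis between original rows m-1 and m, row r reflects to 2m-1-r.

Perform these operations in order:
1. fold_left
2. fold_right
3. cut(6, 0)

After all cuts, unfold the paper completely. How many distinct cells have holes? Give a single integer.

Answer: 4

Derivation:
Op 1 fold_left: fold axis v@2; visible region now rows[0,8) x cols[0,2) = 8x2
Op 2 fold_right: fold axis v@1; visible region now rows[0,8) x cols[1,2) = 8x1
Op 3 cut(6, 0): punch at orig (6,1); cuts so far [(6, 1)]; region rows[0,8) x cols[1,2) = 8x1
Unfold 1 (reflect across v@1): 2 holes -> [(6, 0), (6, 1)]
Unfold 2 (reflect across v@2): 4 holes -> [(6, 0), (6, 1), (6, 2), (6, 3)]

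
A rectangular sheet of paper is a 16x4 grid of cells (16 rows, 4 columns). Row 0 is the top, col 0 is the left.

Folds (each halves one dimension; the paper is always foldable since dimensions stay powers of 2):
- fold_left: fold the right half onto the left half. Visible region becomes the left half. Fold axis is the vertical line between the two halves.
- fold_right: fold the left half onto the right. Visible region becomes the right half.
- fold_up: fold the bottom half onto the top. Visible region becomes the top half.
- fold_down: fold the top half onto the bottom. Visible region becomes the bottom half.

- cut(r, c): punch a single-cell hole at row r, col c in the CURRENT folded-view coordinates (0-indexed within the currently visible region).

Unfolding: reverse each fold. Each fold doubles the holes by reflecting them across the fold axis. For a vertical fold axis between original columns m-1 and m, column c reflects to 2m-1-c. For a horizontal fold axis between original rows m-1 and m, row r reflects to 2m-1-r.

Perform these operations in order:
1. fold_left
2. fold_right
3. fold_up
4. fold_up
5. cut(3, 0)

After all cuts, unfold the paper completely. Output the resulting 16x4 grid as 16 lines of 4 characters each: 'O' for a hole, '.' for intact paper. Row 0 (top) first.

Answer: ....
....
....
OOOO
OOOO
....
....
....
....
....
....
OOOO
OOOO
....
....
....

Derivation:
Op 1 fold_left: fold axis v@2; visible region now rows[0,16) x cols[0,2) = 16x2
Op 2 fold_right: fold axis v@1; visible region now rows[0,16) x cols[1,2) = 16x1
Op 3 fold_up: fold axis h@8; visible region now rows[0,8) x cols[1,2) = 8x1
Op 4 fold_up: fold axis h@4; visible region now rows[0,4) x cols[1,2) = 4x1
Op 5 cut(3, 0): punch at orig (3,1); cuts so far [(3, 1)]; region rows[0,4) x cols[1,2) = 4x1
Unfold 1 (reflect across h@4): 2 holes -> [(3, 1), (4, 1)]
Unfold 2 (reflect across h@8): 4 holes -> [(3, 1), (4, 1), (11, 1), (12, 1)]
Unfold 3 (reflect across v@1): 8 holes -> [(3, 0), (3, 1), (4, 0), (4, 1), (11, 0), (11, 1), (12, 0), (12, 1)]
Unfold 4 (reflect across v@2): 16 holes -> [(3, 0), (3, 1), (3, 2), (3, 3), (4, 0), (4, 1), (4, 2), (4, 3), (11, 0), (11, 1), (11, 2), (11, 3), (12, 0), (12, 1), (12, 2), (12, 3)]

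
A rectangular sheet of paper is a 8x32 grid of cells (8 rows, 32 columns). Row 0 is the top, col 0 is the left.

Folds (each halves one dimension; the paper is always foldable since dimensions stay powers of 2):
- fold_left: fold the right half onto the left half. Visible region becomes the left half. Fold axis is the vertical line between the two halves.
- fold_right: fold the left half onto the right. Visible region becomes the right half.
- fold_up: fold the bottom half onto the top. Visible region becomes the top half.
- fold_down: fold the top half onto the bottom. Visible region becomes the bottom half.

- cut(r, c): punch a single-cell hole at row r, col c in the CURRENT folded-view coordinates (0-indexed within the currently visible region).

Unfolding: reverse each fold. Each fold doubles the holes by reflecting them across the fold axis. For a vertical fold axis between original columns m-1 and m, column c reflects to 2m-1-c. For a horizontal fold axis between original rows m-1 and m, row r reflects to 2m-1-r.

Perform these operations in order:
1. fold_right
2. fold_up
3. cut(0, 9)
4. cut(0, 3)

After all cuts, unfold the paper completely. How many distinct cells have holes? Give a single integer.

Op 1 fold_right: fold axis v@16; visible region now rows[0,8) x cols[16,32) = 8x16
Op 2 fold_up: fold axis h@4; visible region now rows[0,4) x cols[16,32) = 4x16
Op 3 cut(0, 9): punch at orig (0,25); cuts so far [(0, 25)]; region rows[0,4) x cols[16,32) = 4x16
Op 4 cut(0, 3): punch at orig (0,19); cuts so far [(0, 19), (0, 25)]; region rows[0,4) x cols[16,32) = 4x16
Unfold 1 (reflect across h@4): 4 holes -> [(0, 19), (0, 25), (7, 19), (7, 25)]
Unfold 2 (reflect across v@16): 8 holes -> [(0, 6), (0, 12), (0, 19), (0, 25), (7, 6), (7, 12), (7, 19), (7, 25)]

Answer: 8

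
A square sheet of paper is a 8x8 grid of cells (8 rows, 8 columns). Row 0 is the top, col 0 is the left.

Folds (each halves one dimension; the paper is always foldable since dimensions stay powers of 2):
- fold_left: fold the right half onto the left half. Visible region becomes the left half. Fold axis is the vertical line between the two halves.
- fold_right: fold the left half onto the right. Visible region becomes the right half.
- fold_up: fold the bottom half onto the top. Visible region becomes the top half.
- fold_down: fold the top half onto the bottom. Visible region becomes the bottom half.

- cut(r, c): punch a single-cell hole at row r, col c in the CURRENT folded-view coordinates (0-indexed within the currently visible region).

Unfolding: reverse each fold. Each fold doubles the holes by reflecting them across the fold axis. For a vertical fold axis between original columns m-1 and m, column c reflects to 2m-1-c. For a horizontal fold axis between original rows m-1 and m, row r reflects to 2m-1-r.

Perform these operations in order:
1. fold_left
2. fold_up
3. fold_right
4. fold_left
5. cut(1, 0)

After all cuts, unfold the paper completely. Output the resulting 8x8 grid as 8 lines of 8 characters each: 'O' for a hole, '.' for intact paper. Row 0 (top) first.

Answer: ........
OOOOOOOO
........
........
........
........
OOOOOOOO
........

Derivation:
Op 1 fold_left: fold axis v@4; visible region now rows[0,8) x cols[0,4) = 8x4
Op 2 fold_up: fold axis h@4; visible region now rows[0,4) x cols[0,4) = 4x4
Op 3 fold_right: fold axis v@2; visible region now rows[0,4) x cols[2,4) = 4x2
Op 4 fold_left: fold axis v@3; visible region now rows[0,4) x cols[2,3) = 4x1
Op 5 cut(1, 0): punch at orig (1,2); cuts so far [(1, 2)]; region rows[0,4) x cols[2,3) = 4x1
Unfold 1 (reflect across v@3): 2 holes -> [(1, 2), (1, 3)]
Unfold 2 (reflect across v@2): 4 holes -> [(1, 0), (1, 1), (1, 2), (1, 3)]
Unfold 3 (reflect across h@4): 8 holes -> [(1, 0), (1, 1), (1, 2), (1, 3), (6, 0), (6, 1), (6, 2), (6, 3)]
Unfold 4 (reflect across v@4): 16 holes -> [(1, 0), (1, 1), (1, 2), (1, 3), (1, 4), (1, 5), (1, 6), (1, 7), (6, 0), (6, 1), (6, 2), (6, 3), (6, 4), (6, 5), (6, 6), (6, 7)]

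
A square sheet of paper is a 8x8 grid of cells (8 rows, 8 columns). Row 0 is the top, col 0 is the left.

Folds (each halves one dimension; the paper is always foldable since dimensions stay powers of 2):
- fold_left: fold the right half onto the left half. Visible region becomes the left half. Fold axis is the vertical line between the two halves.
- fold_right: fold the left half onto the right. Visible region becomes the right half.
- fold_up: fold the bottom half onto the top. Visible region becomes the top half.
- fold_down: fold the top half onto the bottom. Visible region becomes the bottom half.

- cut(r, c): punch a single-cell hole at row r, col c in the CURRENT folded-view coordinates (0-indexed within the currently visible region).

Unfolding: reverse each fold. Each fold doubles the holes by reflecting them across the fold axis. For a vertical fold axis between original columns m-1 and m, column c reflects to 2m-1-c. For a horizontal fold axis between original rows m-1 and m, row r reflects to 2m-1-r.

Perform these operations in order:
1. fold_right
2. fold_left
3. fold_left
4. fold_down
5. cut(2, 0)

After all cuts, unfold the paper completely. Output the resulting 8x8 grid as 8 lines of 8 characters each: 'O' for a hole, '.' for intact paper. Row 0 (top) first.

Answer: ........
OOOOOOOO
........
........
........
........
OOOOOOOO
........

Derivation:
Op 1 fold_right: fold axis v@4; visible region now rows[0,8) x cols[4,8) = 8x4
Op 2 fold_left: fold axis v@6; visible region now rows[0,8) x cols[4,6) = 8x2
Op 3 fold_left: fold axis v@5; visible region now rows[0,8) x cols[4,5) = 8x1
Op 4 fold_down: fold axis h@4; visible region now rows[4,8) x cols[4,5) = 4x1
Op 5 cut(2, 0): punch at orig (6,4); cuts so far [(6, 4)]; region rows[4,8) x cols[4,5) = 4x1
Unfold 1 (reflect across h@4): 2 holes -> [(1, 4), (6, 4)]
Unfold 2 (reflect across v@5): 4 holes -> [(1, 4), (1, 5), (6, 4), (6, 5)]
Unfold 3 (reflect across v@6): 8 holes -> [(1, 4), (1, 5), (1, 6), (1, 7), (6, 4), (6, 5), (6, 6), (6, 7)]
Unfold 4 (reflect across v@4): 16 holes -> [(1, 0), (1, 1), (1, 2), (1, 3), (1, 4), (1, 5), (1, 6), (1, 7), (6, 0), (6, 1), (6, 2), (6, 3), (6, 4), (6, 5), (6, 6), (6, 7)]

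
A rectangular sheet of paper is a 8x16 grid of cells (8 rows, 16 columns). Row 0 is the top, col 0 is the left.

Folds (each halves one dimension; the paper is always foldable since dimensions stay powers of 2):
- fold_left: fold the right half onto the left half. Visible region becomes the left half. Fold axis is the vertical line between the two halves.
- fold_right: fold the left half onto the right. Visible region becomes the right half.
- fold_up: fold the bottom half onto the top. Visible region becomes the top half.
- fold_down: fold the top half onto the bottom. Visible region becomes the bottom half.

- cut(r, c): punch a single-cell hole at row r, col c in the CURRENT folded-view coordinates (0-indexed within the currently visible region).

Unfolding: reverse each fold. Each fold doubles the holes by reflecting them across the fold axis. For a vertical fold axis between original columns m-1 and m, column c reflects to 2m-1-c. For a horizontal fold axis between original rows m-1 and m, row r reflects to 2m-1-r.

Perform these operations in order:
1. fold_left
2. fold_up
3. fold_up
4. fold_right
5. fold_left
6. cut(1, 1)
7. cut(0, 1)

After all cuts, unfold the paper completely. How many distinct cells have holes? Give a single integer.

Answer: 64

Derivation:
Op 1 fold_left: fold axis v@8; visible region now rows[0,8) x cols[0,8) = 8x8
Op 2 fold_up: fold axis h@4; visible region now rows[0,4) x cols[0,8) = 4x8
Op 3 fold_up: fold axis h@2; visible region now rows[0,2) x cols[0,8) = 2x8
Op 4 fold_right: fold axis v@4; visible region now rows[0,2) x cols[4,8) = 2x4
Op 5 fold_left: fold axis v@6; visible region now rows[0,2) x cols[4,6) = 2x2
Op 6 cut(1, 1): punch at orig (1,5); cuts so far [(1, 5)]; region rows[0,2) x cols[4,6) = 2x2
Op 7 cut(0, 1): punch at orig (0,5); cuts so far [(0, 5), (1, 5)]; region rows[0,2) x cols[4,6) = 2x2
Unfold 1 (reflect across v@6): 4 holes -> [(0, 5), (0, 6), (1, 5), (1, 6)]
Unfold 2 (reflect across v@4): 8 holes -> [(0, 1), (0, 2), (0, 5), (0, 6), (1, 1), (1, 2), (1, 5), (1, 6)]
Unfold 3 (reflect across h@2): 16 holes -> [(0, 1), (0, 2), (0, 5), (0, 6), (1, 1), (1, 2), (1, 5), (1, 6), (2, 1), (2, 2), (2, 5), (2, 6), (3, 1), (3, 2), (3, 5), (3, 6)]
Unfold 4 (reflect across h@4): 32 holes -> [(0, 1), (0, 2), (0, 5), (0, 6), (1, 1), (1, 2), (1, 5), (1, 6), (2, 1), (2, 2), (2, 5), (2, 6), (3, 1), (3, 2), (3, 5), (3, 6), (4, 1), (4, 2), (4, 5), (4, 6), (5, 1), (5, 2), (5, 5), (5, 6), (6, 1), (6, 2), (6, 5), (6, 6), (7, 1), (7, 2), (7, 5), (7, 6)]
Unfold 5 (reflect across v@8): 64 holes -> [(0, 1), (0, 2), (0, 5), (0, 6), (0, 9), (0, 10), (0, 13), (0, 14), (1, 1), (1, 2), (1, 5), (1, 6), (1, 9), (1, 10), (1, 13), (1, 14), (2, 1), (2, 2), (2, 5), (2, 6), (2, 9), (2, 10), (2, 13), (2, 14), (3, 1), (3, 2), (3, 5), (3, 6), (3, 9), (3, 10), (3, 13), (3, 14), (4, 1), (4, 2), (4, 5), (4, 6), (4, 9), (4, 10), (4, 13), (4, 14), (5, 1), (5, 2), (5, 5), (5, 6), (5, 9), (5, 10), (5, 13), (5, 14), (6, 1), (6, 2), (6, 5), (6, 6), (6, 9), (6, 10), (6, 13), (6, 14), (7, 1), (7, 2), (7, 5), (7, 6), (7, 9), (7, 10), (7, 13), (7, 14)]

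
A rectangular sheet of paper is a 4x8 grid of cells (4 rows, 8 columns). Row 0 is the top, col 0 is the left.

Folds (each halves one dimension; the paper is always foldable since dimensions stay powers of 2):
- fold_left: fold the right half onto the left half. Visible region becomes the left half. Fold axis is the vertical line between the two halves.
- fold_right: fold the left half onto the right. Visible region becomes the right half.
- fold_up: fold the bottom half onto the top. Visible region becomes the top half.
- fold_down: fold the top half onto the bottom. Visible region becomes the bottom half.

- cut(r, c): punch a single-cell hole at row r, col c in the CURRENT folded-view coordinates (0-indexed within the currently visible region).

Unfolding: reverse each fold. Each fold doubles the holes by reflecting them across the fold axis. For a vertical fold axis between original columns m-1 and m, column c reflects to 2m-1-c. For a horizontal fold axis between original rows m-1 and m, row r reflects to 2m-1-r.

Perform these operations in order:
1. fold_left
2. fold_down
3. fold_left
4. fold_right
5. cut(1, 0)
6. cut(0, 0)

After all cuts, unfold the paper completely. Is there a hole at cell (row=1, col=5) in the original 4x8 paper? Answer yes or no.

Answer: yes

Derivation:
Op 1 fold_left: fold axis v@4; visible region now rows[0,4) x cols[0,4) = 4x4
Op 2 fold_down: fold axis h@2; visible region now rows[2,4) x cols[0,4) = 2x4
Op 3 fold_left: fold axis v@2; visible region now rows[2,4) x cols[0,2) = 2x2
Op 4 fold_right: fold axis v@1; visible region now rows[2,4) x cols[1,2) = 2x1
Op 5 cut(1, 0): punch at orig (3,1); cuts so far [(3, 1)]; region rows[2,4) x cols[1,2) = 2x1
Op 6 cut(0, 0): punch at orig (2,1); cuts so far [(2, 1), (3, 1)]; region rows[2,4) x cols[1,2) = 2x1
Unfold 1 (reflect across v@1): 4 holes -> [(2, 0), (2, 1), (3, 0), (3, 1)]
Unfold 2 (reflect across v@2): 8 holes -> [(2, 0), (2, 1), (2, 2), (2, 3), (3, 0), (3, 1), (3, 2), (3, 3)]
Unfold 3 (reflect across h@2): 16 holes -> [(0, 0), (0, 1), (0, 2), (0, 3), (1, 0), (1, 1), (1, 2), (1, 3), (2, 0), (2, 1), (2, 2), (2, 3), (3, 0), (3, 1), (3, 2), (3, 3)]
Unfold 4 (reflect across v@4): 32 holes -> [(0, 0), (0, 1), (0, 2), (0, 3), (0, 4), (0, 5), (0, 6), (0, 7), (1, 0), (1, 1), (1, 2), (1, 3), (1, 4), (1, 5), (1, 6), (1, 7), (2, 0), (2, 1), (2, 2), (2, 3), (2, 4), (2, 5), (2, 6), (2, 7), (3, 0), (3, 1), (3, 2), (3, 3), (3, 4), (3, 5), (3, 6), (3, 7)]
Holes: [(0, 0), (0, 1), (0, 2), (0, 3), (0, 4), (0, 5), (0, 6), (0, 7), (1, 0), (1, 1), (1, 2), (1, 3), (1, 4), (1, 5), (1, 6), (1, 7), (2, 0), (2, 1), (2, 2), (2, 3), (2, 4), (2, 5), (2, 6), (2, 7), (3, 0), (3, 1), (3, 2), (3, 3), (3, 4), (3, 5), (3, 6), (3, 7)]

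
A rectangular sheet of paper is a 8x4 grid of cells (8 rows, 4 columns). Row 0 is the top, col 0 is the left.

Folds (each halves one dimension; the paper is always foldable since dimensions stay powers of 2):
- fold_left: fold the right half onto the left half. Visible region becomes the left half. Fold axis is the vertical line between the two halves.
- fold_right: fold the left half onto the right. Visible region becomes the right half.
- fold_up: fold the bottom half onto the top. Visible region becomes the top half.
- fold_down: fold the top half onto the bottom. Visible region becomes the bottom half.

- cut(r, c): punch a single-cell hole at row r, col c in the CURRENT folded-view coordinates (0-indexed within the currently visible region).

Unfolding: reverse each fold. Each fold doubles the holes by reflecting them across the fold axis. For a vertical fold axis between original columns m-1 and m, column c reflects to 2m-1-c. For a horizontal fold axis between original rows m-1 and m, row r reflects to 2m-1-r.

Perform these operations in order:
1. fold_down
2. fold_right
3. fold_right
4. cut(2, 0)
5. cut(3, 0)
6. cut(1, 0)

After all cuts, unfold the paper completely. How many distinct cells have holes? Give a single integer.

Op 1 fold_down: fold axis h@4; visible region now rows[4,8) x cols[0,4) = 4x4
Op 2 fold_right: fold axis v@2; visible region now rows[4,8) x cols[2,4) = 4x2
Op 3 fold_right: fold axis v@3; visible region now rows[4,8) x cols[3,4) = 4x1
Op 4 cut(2, 0): punch at orig (6,3); cuts so far [(6, 3)]; region rows[4,8) x cols[3,4) = 4x1
Op 5 cut(3, 0): punch at orig (7,3); cuts so far [(6, 3), (7, 3)]; region rows[4,8) x cols[3,4) = 4x1
Op 6 cut(1, 0): punch at orig (5,3); cuts so far [(5, 3), (6, 3), (7, 3)]; region rows[4,8) x cols[3,4) = 4x1
Unfold 1 (reflect across v@3): 6 holes -> [(5, 2), (5, 3), (6, 2), (6, 3), (7, 2), (7, 3)]
Unfold 2 (reflect across v@2): 12 holes -> [(5, 0), (5, 1), (5, 2), (5, 3), (6, 0), (6, 1), (6, 2), (6, 3), (7, 0), (7, 1), (7, 2), (7, 3)]
Unfold 3 (reflect across h@4): 24 holes -> [(0, 0), (0, 1), (0, 2), (0, 3), (1, 0), (1, 1), (1, 2), (1, 3), (2, 0), (2, 1), (2, 2), (2, 3), (5, 0), (5, 1), (5, 2), (5, 3), (6, 0), (6, 1), (6, 2), (6, 3), (7, 0), (7, 1), (7, 2), (7, 3)]

Answer: 24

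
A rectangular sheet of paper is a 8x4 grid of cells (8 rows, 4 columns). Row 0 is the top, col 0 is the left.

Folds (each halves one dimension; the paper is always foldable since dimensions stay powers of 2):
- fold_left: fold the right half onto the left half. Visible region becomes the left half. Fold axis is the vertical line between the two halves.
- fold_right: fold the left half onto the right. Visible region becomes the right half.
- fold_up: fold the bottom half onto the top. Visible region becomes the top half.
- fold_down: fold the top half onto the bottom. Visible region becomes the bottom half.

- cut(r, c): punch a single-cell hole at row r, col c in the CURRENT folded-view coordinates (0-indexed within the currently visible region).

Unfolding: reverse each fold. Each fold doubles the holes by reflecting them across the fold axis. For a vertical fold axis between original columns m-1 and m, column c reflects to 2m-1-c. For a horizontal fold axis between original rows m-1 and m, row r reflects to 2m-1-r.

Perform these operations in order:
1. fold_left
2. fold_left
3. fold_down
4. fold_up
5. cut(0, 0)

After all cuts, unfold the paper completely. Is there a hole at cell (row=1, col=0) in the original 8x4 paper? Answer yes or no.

Answer: no

Derivation:
Op 1 fold_left: fold axis v@2; visible region now rows[0,8) x cols[0,2) = 8x2
Op 2 fold_left: fold axis v@1; visible region now rows[0,8) x cols[0,1) = 8x1
Op 3 fold_down: fold axis h@4; visible region now rows[4,8) x cols[0,1) = 4x1
Op 4 fold_up: fold axis h@6; visible region now rows[4,6) x cols[0,1) = 2x1
Op 5 cut(0, 0): punch at orig (4,0); cuts so far [(4, 0)]; region rows[4,6) x cols[0,1) = 2x1
Unfold 1 (reflect across h@6): 2 holes -> [(4, 0), (7, 0)]
Unfold 2 (reflect across h@4): 4 holes -> [(0, 0), (3, 0), (4, 0), (7, 0)]
Unfold 3 (reflect across v@1): 8 holes -> [(0, 0), (0, 1), (3, 0), (3, 1), (4, 0), (4, 1), (7, 0), (7, 1)]
Unfold 4 (reflect across v@2): 16 holes -> [(0, 0), (0, 1), (0, 2), (0, 3), (3, 0), (3, 1), (3, 2), (3, 3), (4, 0), (4, 1), (4, 2), (4, 3), (7, 0), (7, 1), (7, 2), (7, 3)]
Holes: [(0, 0), (0, 1), (0, 2), (0, 3), (3, 0), (3, 1), (3, 2), (3, 3), (4, 0), (4, 1), (4, 2), (4, 3), (7, 0), (7, 1), (7, 2), (7, 3)]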